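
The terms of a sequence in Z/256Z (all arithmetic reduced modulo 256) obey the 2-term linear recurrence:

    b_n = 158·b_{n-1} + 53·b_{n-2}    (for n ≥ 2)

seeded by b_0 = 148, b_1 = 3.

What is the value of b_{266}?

166

b_2 = 158·3 + 53·148 = 126
b_3 = 158·126 + 53·3 = 99
b_4 = 158·99 + 53·126 = 48
b_5 = 158·48 + 53·99 = 31
b_6 = 158·31 + 53·48 = 18
b_7 = 158·18 + 53·31 = 135
Continuing the recurrence:
  b_8 = 12;  b_9 = 91;  b_10 = 166;  b_11 = 75;  b_12 = 168;  b_13 = 55
  b_14 = 186;  b_15 = 47;  b_16 = 132;  b_17 = 51;  b_18 = 206;  b_19 = 179
  b_20 = 32;  b_21 = 207;  b_22 = 98;  b_23 = 87;  b_24 = 252;  b_25 = 139
  b_26 = 246;  b_27 = 155;  b_28 = 152;  b_29 = 231;  b_30 = 10;  b_31 = 255
  b_32 = 116;  b_33 = 99;  b_34 = 30;  b_35 = 3;  b_36 = 16;  b_37 = 127
  b_38 = 178;  b_39 = 39;  b_40 = 236;  b_41 = 187;  b_42 = 70;  b_43 = 235
  b_44 = 136;  b_45 = 151;  b_46 = 90;  b_47 = 207;  b_48 = 100;  b_49 = 147
  b_50 = 110;  b_51 = 83;  b_52 = 0;  b_53 = 47;  b_54 = 2;  b_55 = 247
  b_56 = 220;  b_57 = 235;  b_58 = 150;  b_59 = 59;  b_60 = 120;  b_61 = 71
  b_62 = 170;  b_63 = 159;  b_64 = 84;  b_65 = 195;  b_66 = 190;  b_67 = 163
  b_68 = 240;  b_69 = 223;  b_70 = 82;  b_71 = 199;  b_72 = 204;  b_73 = 27
  b_74 = 230;  b_75 = 139;  b_76 = 104;  b_77 = 247;  b_78 = 250;  b_79 = 111
  b_80 = 68;  b_81 = 243;  b_82 = 14;  b_83 = 243;  b_84 = 224;  b_85 = 143
  b_86 = 162;  b_87 = 151;  b_88 = 188;  b_89 = 75;  b_90 = 54;  b_91 = 219
  b_92 = 88;  b_93 = 167;  b_94 = 74;  b_95 = 63;  b_96 = 52;  b_97 = 35
  b_98 = 94;  b_99 = 67;  b_100 = 208;  b_101 = 63;  b_102 = 242;  b_103 = 103
  b_104 = 172;  b_105 = 123;  b_106 = 134;  b_107 = 43;  b_108 = 72;  b_109 = 87
  b_110 = 154;  b_111 = 15;  b_112 = 36;  b_113 = 83;  b_114 = 174;  b_115 = 147
  b_116 = 192;  b_117 = 239;  b_118 = 66;  b_119 = 55;  b_120 = 156;  b_121 = 171
  b_122 = 214;  b_123 = 123;  b_124 = 56;  b_125 = 7;  b_126 = 234;  b_127 = 223
  b_128 = 20;  b_129 = 131;  b_130 = 254;  b_131 = 227;  b_132 = 176;  b_133 = 159
  b_134 = 146;  b_135 = 7;  b_136 = 140;  b_137 = 219;  b_138 = 38;  b_139 = 203
  b_140 = 40;  b_141 = 183;  b_142 = 58;  b_143 = 175;  b_144 = 4;  b_145 = 179
  b_146 = 78;  b_147 = 51;  b_148 = 160;  b_149 = 79;  b_150 = 226;  b_151 = 215
  b_152 = 124;  b_153 = 11;  b_154 = 118;  b_155 = 27;  b_156 = 24;  b_157 = 103
  b_158 = 138;  b_159 = 127;  b_160 = 244;  b_161 = 227;  b_162 = 158;  b_163 = 131
  b_164 = 144;  b_165 = 255;  b_166 = 50;  b_167 = 167;  b_168 = 108;  b_169 = 59
  b_170 = 198;  b_171 = 107;  b_172 = 8;  b_173 = 23;  b_174 = 218;  b_175 = 79
  b_176 = 228;  b_177 = 19;  b_178 = 238;  b_179 = 211;  b_180 = 128;  b_181 = 175
  b_182 = 130;  b_183 = 119;  b_184 = 92;  b_185 = 107;  b_186 = 22;  b_187 = 187
  b_188 = 248;  b_189 = 199;  b_190 = 42;  b_191 = 31;  b_192 = 212;  b_193 = 67
  b_194 = 62;  b_195 = 35;  b_196 = 112;  b_197 = 95;  b_198 = 210;  b_199 = 71
  b_200 = 76;  b_201 = 155;  b_202 = 102;  b_203 = 11;  b_204 = 232;  b_205 = 119
  b_206 = 122;  b_207 = 239;  b_208 = 196;  b_209 = 115;  b_210 = 142;  b_211 = 115
  b_212 = 96;  b_213 = 15;  b_214 = 34;  b_215 = 23;  b_216 = 60;  b_217 = 203
  b_218 = 182;  b_219 = 91;  b_220 = 216;  b_221 = 39;  b_222 = 202;  b_223 = 191
  b_224 = 180;  b_225 = 163;  b_226 = 222;  b_227 = 195;  b_228 = 80;  b_229 = 191
  b_230 = 114;  b_231 = 231;  b_232 = 44;  b_233 = 251;  b_234 = 6;  b_235 = 171
  b_236 = 200;  b_237 = 215;  b_238 = 26;  b_239 = 143;  b_240 = 164;  b_241 = 211
  b_242 = 46;  b_243 = 19;  b_244 = 64;  b_245 = 111;  b_246 = 194;  b_247 = 183
  b_248 = 28;  b_249 = 43;  b_250 = 86;  b_251 = 251;  b_252 = 184;  b_253 = 135
  b_254 = 106;  b_255 = 95;  b_256 = 148;  b_257 = 3;  b_258 = 126;  b_259 = 99
  b_260 = 48;  b_261 = 31;  b_262 = 18;  b_263 = 135;  b_264 = 12
b_265 = 158·12 + 53·135 = 91
b_266 = 158·91 + 53·12 = 166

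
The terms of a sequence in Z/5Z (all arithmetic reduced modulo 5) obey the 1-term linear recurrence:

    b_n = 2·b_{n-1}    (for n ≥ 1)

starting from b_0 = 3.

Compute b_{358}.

b_1 = 2·3 = 1
b_2 = 2·1 = 2
b_3 = 2·2 = 4
b_4 = 2·4 = 3
(b_4) = (3) = (b_0), so the sequence has period 4.
358 ≡ 2 (mod 4), hence b_358 = b_2 = 2.

2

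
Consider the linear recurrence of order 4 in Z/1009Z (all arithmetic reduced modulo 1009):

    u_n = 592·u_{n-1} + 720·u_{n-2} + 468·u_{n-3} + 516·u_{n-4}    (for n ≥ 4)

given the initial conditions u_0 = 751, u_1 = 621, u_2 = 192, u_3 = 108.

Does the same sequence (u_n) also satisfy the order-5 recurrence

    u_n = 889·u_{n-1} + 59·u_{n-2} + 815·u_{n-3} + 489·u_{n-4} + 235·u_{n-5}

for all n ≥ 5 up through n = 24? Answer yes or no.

Terms u_0..u_24: 751, 621, 192, 108, 472, 636, 246, 328, 360, 628, 289, 408, 1000, 63, 581, 318, 791, 720, 501, 235, 859, 268, 417, 510, 388
n=5: candidate gives 137, actual u_5 = 636 ✗

no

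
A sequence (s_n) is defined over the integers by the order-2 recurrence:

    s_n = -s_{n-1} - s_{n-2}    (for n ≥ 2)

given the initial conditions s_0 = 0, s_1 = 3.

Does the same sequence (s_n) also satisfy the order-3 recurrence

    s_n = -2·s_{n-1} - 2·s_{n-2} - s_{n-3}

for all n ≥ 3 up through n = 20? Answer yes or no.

yes

Terms s_0..s_20: 0, 3, -3, 0, 3, -3, 0, 3, -3, 0, 3, -3, 0, 3, -3, 0, 3, -3, 0, 3, -3
n=3: candidate gives 0, actual s_3 = 0 ✓
n=4: candidate gives 3, actual s_4 = 3 ✓
n=5: candidate gives -3, actual s_5 = -3 ✓
n=6: candidate gives 0, actual s_6 = 0 ✓
n=7: candidate gives 3, actual s_7 = 3 ✓
n=8: candidate gives -3, actual s_8 = -3 ✓
n=9: candidate gives 0, actual s_9 = 0 ✓
n=10: candidate gives 3, actual s_10 = 3 ✓
n=11: candidate gives -3, actual s_11 = -3 ✓
n=12: candidate gives 0, actual s_12 = 0 ✓
n=13: candidate gives 3, actual s_13 = 3 ✓
n=14: candidate gives -3, actual s_14 = -3 ✓
n=15: candidate gives 0, actual s_15 = 0 ✓
n=16: candidate gives 3, actual s_16 = 3 ✓
n=17: candidate gives -3, actual s_17 = -3 ✓
n=18: candidate gives 0, actual s_18 = 0 ✓
n=19: candidate gives 3, actual s_19 = 3 ✓
n=20: candidate gives -3, actual s_20 = -3 ✓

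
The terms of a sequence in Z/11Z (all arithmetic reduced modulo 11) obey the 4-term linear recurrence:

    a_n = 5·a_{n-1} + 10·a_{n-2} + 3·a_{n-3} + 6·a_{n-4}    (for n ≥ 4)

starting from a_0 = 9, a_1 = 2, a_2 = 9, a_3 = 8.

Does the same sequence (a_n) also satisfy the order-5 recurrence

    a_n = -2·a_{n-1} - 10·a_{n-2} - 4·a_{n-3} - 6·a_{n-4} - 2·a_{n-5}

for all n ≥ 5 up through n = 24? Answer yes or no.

Terms a_0..a_24: 9, 2, 9, 8, 3, 2, 8, 7, 7, 9, 8, 6, 3, 10, 3, 6, 9, 9, 6, 7, 0, 10, 8, 6, 8
n=5: candidate gives 2, actual a_5 = 2 ✓
n=6: candidate gives 8, actual a_6 = 8 ✓
n=7: candidate gives 7, actual a_7 = 7 ✓
n=8: candidate gives 7, actual a_8 = 7 ✓
n=9: candidate gives 9, actual a_9 = 9 ✓
n=10: candidate gives 8, actual a_10 = 8 ✓
n=11: candidate gives 6, actual a_11 = 6 ✓
n=12: candidate gives 3, actual a_12 = 3 ✓
n=13: candidate gives 10, actual a_13 = 10 ✓
n=14: candidate gives 3, actual a_14 = 3 ✓
n=15: candidate gives 6, actual a_15 = 6 ✓
n=16: candidate gives 9, actual a_16 = 9 ✓
n=17: candidate gives 9, actual a_17 = 9 ✓
n=18: candidate gives 6, actual a_18 = 6 ✓
n=19: candidate gives 7, actual a_19 = 7 ✓
n=20: candidate gives 0, actual a_20 = 0 ✓
n=21: candidate gives 10, actual a_21 = 10 ✓
n=22: candidate gives 8, actual a_22 = 8 ✓
n=23: candidate gives 6, actual a_23 = 6 ✓
n=24: candidate gives 8, actual a_24 = 8 ✓

yes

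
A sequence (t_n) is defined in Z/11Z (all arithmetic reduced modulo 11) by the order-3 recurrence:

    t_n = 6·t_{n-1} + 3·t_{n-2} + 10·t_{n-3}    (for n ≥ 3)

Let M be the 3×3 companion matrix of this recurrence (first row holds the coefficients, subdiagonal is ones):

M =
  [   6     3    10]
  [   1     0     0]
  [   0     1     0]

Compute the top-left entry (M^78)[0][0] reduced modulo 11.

9

(M^78)[0][0] is the top entry after applying M 78 times to the unit state (1, 0, 0). Equivalently it is h_{80} for the auxiliary sequence (h_n) obeying the same recurrence with h_2 = 1 and h_i = 0 for 0 ≤ i < 2:
h_3 = 6·1 + 3·0 + 10·0 = 6
h_4 = 6·6 + 3·1 + 10·0 = 6
h_5 = 6·6 + 3·6 + 10·1 = 9
h_6 = 6·9 + 3·6 + 10·6 = 0
h_7 = 6·0 + 3·9 + 10·6 = 10
h_8 = 6·10 + 3·0 + 10·9 = 7
h_9 = 6·7 + 3·10 + 10·0 = 6
h_10 = 6·6 + 3·7 + 10·10 = 3
h_11 = 6·3 + 3·6 + 10·7 = 7
h_12 = 6·7 + 3·3 + 10·6 = 1
h_13 = 6·1 + 3·7 + 10·3 = 2
h_14 = 6·2 + 3·1 + 10·7 = 8
h_15 = 6·8 + 3·2 + 10·1 = 9
h_16 = 6·9 + 3·8 + 10·2 = 10
h_17 = 6·10 + 3·9 + 10·8 = 2
h_18 = 6·2 + 3·10 + 10·9 = 0
h_19 = 6·0 + 3·2 + 10·10 = 7
h_20 = 6·7 + 3·0 + 10·2 = 7
h_21 = 6·7 + 3·7 + 10·0 = 8
h_22 = 6·8 + 3·7 + 10·7 = 7
h_23 = 6·7 + 3·8 + 10·7 = 4
h_24 = 6·4 + 3·7 + 10·8 = 4
h_25 = 6·4 + 3·4 + 10·7 = 7
h_26 = 6·7 + 3·4 + 10·4 = 6
h_27 = 6·6 + 3·7 + 10·4 = 9
h_28 = 6·9 + 3·6 + 10·7 = 10
h_29 = 6·10 + 3·9 + 10·6 = 4
h_30 = 6·4 + 3·10 + 10·9 = 1
h_31 = 6·1 + 3·4 + 10·10 = 8
h_32 = 6·8 + 3·1 + 10·4 = 3
h_33 = 6·3 + 3·8 + 10·1 = 8
h_34 = 6·8 + 3·3 + 10·8 = 5
h_35 = 6·5 + 3·8 + 10·3 = 7
h_36 = 6·7 + 3·5 + 10·8 = 5
h_37 = 6·5 + 3·7 + 10·5 = 2
h_38 = 6·2 + 3·5 + 10·7 = 9
h_39 = 6·9 + 3·2 + 10·5 = 0
h_40 = 6·0 + 3·9 + 10·2 = 3
h_41 = 6·3 + 3·0 + 10·9 = 9
h_42 = 6·9 + 3·3 + 10·0 = 8
h_43 = 6·8 + 3·9 + 10·3 = 6
h_44 = 6·6 + 3·8 + 10·9 = 7
h_45 = 6·7 + 3·6 + 10·8 = 8
h_46 = 6·8 + 3·7 + 10·6 = 8
h_47 = 6·8 + 3·8 + 10·7 = 10
h_48 = 6·10 + 3·8 + 10·8 = 10
h_49 = 6·10 + 3·10 + 10·8 = 5
h_50 = 6·5 + 3·10 + 10·10 = 6
h_51 = 6·6 + 3·5 + 10·10 = 8
h_52 = 6·8 + 3·6 + 10·5 = 6
h_53 = 6·6 + 3·8 + 10·6 = 10
h_54 = 6·10 + 3·6 + 10·8 = 4
h_55 = 6·4 + 3·10 + 10·6 = 4
h_56 = 6·4 + 3·4 + 10·10 = 4
h_57 = 6·4 + 3·4 + 10·4 = 10
h_58 = 6·10 + 3·4 + 10·4 = 2
h_59 = 6·2 + 3·10 + 10·4 = 5
h_60 = 6·5 + 3·2 + 10·10 = 4
h_61 = 6·4 + 3·5 + 10·2 = 4
h_62 = 6·4 + 3·4 + 10·5 = 9
h_63 = 6·9 + 3·4 + 10·4 = 7
h_64 = 6·7 + 3·9 + 10·4 = 10
h_65 = 6·10 + 3·7 + 10·9 = 6
h_66 = 6·6 + 3·10 + 10·7 = 4
h_67 = 6·4 + 3·6 + 10·10 = 10
h_68 = 6·10 + 3·4 + 10·6 = 0
h_69 = 6·0 + 3·10 + 10·4 = 4
h_70 = 6·4 + 3·0 + 10·10 = 3
h_71 = 6·3 + 3·4 + 10·0 = 8
h_72 = 6·8 + 3·3 + 10·4 = 9
h_73 = 6·9 + 3·8 + 10·3 = 9
h_74 = 6·9 + 3·9 + 10·8 = 7
h_75 = 6·7 + 3·9 + 10·9 = 5
h_76 = 6·5 + 3·7 + 10·9 = 9
h_77 = 6·9 + 3·5 + 10·7 = 7
h_78 = 6·7 + 3·9 + 10·5 = 9
h_79 = 6·9 + 3·7 + 10·9 = 0
h_80 = 6·0 + 3·9 + 10·7 = 9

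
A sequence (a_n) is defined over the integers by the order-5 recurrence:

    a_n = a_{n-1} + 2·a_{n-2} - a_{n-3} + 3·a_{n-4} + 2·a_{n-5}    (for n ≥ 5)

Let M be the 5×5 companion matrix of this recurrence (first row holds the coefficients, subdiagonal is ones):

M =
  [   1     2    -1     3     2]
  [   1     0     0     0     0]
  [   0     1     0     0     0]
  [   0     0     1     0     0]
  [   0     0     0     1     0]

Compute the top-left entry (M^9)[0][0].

474

(M^9)[0][0] is the top entry after applying M 9 times to the unit state (1, 0, 0, 0, 0). Equivalently it is h_{13} for the auxiliary sequence (h_n) obeying the same recurrence with h_4 = 1 and h_i = 0 for 0 ≤ i < 4:
h_5 = 1·1 + 2·0 + -1·0 + 3·0 + 2·0 = 1
h_6 = 1·1 + 2·1 + -1·0 + 3·0 + 2·0 = 3
h_7 = 1·3 + 2·1 + -1·1 + 3·0 + 2·0 = 4
h_8 = 1·4 + 2·3 + -1·1 + 3·1 + 2·0 = 12
h_9 = 1·12 + 2·4 + -1·3 + 3·1 + 2·1 = 22
h_10 = 1·22 + 2·12 + -1·4 + 3·3 + 2·1 = 53
h_11 = 1·53 + 2·22 + -1·12 + 3·4 + 2·3 = 103
h_12 = 1·103 + 2·53 + -1·22 + 3·12 + 2·4 = 231
h_13 = 1·231 + 2·103 + -1·53 + 3·22 + 2·12 = 474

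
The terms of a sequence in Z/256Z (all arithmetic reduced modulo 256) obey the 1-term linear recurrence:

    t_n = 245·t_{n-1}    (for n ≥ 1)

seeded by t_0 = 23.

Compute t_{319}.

t_1 = 245·23 = 3
t_2 = 245·3 = 223
t_3 = 245·223 = 107
t_4 = 245·107 = 103
t_5 = 245·103 = 147
t_6 = 245·147 = 175
t_7 = 245·175 = 123
t_8 = 245·123 = 183
t_9 = 245·183 = 35
t_10 = 245·35 = 127
t_11 = 245·127 = 139
t_12 = 245·139 = 7
t_13 = 245·7 = 179
t_14 = 245·179 = 79
t_15 = 245·79 = 155
t_16 = 245·155 = 87
t_17 = 245·87 = 67
t_18 = 245·67 = 31
t_19 = 245·31 = 171
t_20 = 245·171 = 167
t_21 = 245·167 = 211
t_22 = 245·211 = 239
t_23 = 245·239 = 187
t_24 = 245·187 = 247
t_25 = 245·247 = 99
t_26 = 245·99 = 191
t_27 = 245·191 = 203
t_28 = 245·203 = 71
t_29 = 245·71 = 243
t_30 = 245·243 = 143
t_31 = 245·143 = 219
t_32 = 245·219 = 151
t_33 = 245·151 = 131
t_34 = 245·131 = 95
t_35 = 245·95 = 235
t_36 = 245·235 = 231
t_37 = 245·231 = 19
t_38 = 245·19 = 47
t_39 = 245·47 = 251
t_40 = 245·251 = 55
t_41 = 245·55 = 163
t_42 = 245·163 = 255
t_43 = 245·255 = 11
t_44 = 245·11 = 135
t_45 = 245·135 = 51
t_46 = 245·51 = 207
t_47 = 245·207 = 27
t_48 = 245·27 = 215
t_49 = 245·215 = 195
t_50 = 245·195 = 159
t_51 = 245·159 = 43
t_52 = 245·43 = 39
t_53 = 245·39 = 83
t_54 = 245·83 = 111
t_55 = 245·111 = 59
t_56 = 245·59 = 119
t_57 = 245·119 = 227
t_58 = 245·227 = 63
t_59 = 245·63 = 75
t_60 = 245·75 = 199
t_61 = 245·199 = 115
t_62 = 245·115 = 15
t_63 = 245·15 = 91
t_64 = 245·91 = 23
(t_64) = (23) = (t_0), so the sequence has period 64.
319 ≡ 63 (mod 64), hence t_319 = t_63 = 91.

91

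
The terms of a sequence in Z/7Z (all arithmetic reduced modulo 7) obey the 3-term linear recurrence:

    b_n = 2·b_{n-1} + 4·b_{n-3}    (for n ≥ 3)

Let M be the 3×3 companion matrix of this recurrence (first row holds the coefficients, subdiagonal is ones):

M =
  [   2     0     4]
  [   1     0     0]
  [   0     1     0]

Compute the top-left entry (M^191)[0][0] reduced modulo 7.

5

(M^191)[0][0] is the top entry after applying M 191 times to the unit state (1, 0, 0). Equivalently it is h_{193} for the auxiliary sequence (h_n) obeying the same recurrence with h_2 = 1 and h_i = 0 for 0 ≤ i < 2:
h_3 = 2·1 + 0·0 + 4·0 = 2
h_4 = 2·2 + 0·1 + 4·0 = 4
h_5 = 2·4 + 0·2 + 4·1 = 5
h_6 = 2·5 + 0·4 + 4·2 = 4
h_7 = 2·4 + 0·5 + 4·4 = 3
h_8 = 2·3 + 0·4 + 4·5 = 5
h_9 = 2·5 + 0·3 + 4·4 = 5
h_10 = 2·5 + 0·5 + 4·3 = 1
h_11 = 2·1 + 0·5 + 4·5 = 1
h_12 = 2·1 + 0·1 + 4·5 = 1
h_13 = 2·1 + 0·1 + 4·1 = 6
h_14 = 2·6 + 0·1 + 4·1 = 2
h_15 = 2·2 + 0·6 + 4·1 = 1
h_16 = 2·1 + 0·2 + 4·6 = 5
h_17 = 2·5 + 0·1 + 4·2 = 4
h_18 = 2·4 + 0·5 + 4·1 = 5
h_19 = 2·5 + 0·4 + 4·5 = 2
h_20 = 2·2 + 0·5 + 4·4 = 6
h_21 = 2·6 + 0·2 + 4·5 = 4
h_22 = 2·4 + 0·6 + 4·2 = 2
h_23 = 2·2 + 0·4 + 4·6 = 0
h_24 = 2·0 + 0·2 + 4·4 = 2
h_25 = 2·2 + 0·0 + 4·2 = 5
h_26 = 2·5 + 0·2 + 4·0 = 3
h_27 = 2·3 + 0·5 + 4·2 = 0
h_28 = 2·0 + 0·3 + 4·5 = 6
h_29 = 2·6 + 0·0 + 4·3 = 3
h_30 = 2·3 + 0·6 + 4·0 = 6
h_31 = 2·6 + 0·3 + 4·6 = 1
h_32 = 2·1 + 0·6 + 4·3 = 0
h_33 = 2·0 + 0·1 + 4·6 = 3
h_34 = 2·3 + 0·0 + 4·1 = 3
h_35 = 2·3 + 0·3 + 4·0 = 6
h_36 = 2·6 + 0·3 + 4·3 = 3
h_37 = 2·3 + 0·6 + 4·3 = 4
h_38 = 2·4 + 0·3 + 4·6 = 4
h_39 = 2·4 + 0·4 + 4·3 = 6
h_40 = 2·6 + 0·4 + 4·4 = 0
h_41 = 2·0 + 0·6 + 4·4 = 2
h_42 = 2·2 + 0·0 + 4·6 = 0
h_43 = 2·0 + 0·2 + 4·0 = 0
h_44 = 2·0 + 0·0 + 4·2 = 1
(h_42, h_43, h_44) = (0, 0, 1) = (h_0, h_1, h_2), so the sequence has period 42.
193 ≡ 25 (mod 42), hence h_193 = h_25 = 5.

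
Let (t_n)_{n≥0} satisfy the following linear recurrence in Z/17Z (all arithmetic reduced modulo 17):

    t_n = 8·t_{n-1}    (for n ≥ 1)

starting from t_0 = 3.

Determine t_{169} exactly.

7

t_1 = 8·3 = 7
t_2 = 8·7 = 5
t_3 = 8·5 = 6
t_4 = 8·6 = 14
t_5 = 8·14 = 10
t_6 = 8·10 = 12
t_7 = 8·12 = 11
t_8 = 8·11 = 3
(t_8) = (3) = (t_0), so the sequence has period 8.
169 ≡ 1 (mod 8), hence t_169 = t_1 = 7.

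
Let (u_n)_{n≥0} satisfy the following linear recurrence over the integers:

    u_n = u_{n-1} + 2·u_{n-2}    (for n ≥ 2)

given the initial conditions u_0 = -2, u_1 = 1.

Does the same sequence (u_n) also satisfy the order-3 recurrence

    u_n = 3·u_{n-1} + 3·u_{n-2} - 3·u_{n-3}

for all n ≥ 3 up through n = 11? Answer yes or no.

no

Terms u_0..u_11: -2, 1, -3, -1, -7, -9, -23, -41, -87, -169, -343, -681
n=3: candidate gives 0, actual u_3 = -1 ✗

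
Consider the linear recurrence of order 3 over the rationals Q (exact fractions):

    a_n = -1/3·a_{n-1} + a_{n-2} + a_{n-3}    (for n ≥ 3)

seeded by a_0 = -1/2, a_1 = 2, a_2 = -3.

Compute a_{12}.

-62687/39366

a_3 = -1/3·-3 + 1·2 + 1·-1/2 = 5/2
a_4 = -1/3·5/2 + 1·-3 + 1·2 = -11/6
a_5 = -1/3·-11/6 + 1·5/2 + 1·-3 = 1/9
a_6 = -1/3·1/9 + 1·-11/6 + 1·5/2 = 17/27
a_7 = -1/3·17/27 + 1·1/9 + 1·-11/6 = -313/162
a_8 = -1/3·-313/162 + 1·17/27 + 1·1/9 = 673/486
a_9 = -1/3·673/486 + 1·-313/162 + 1·17/27 = -1286/729
a_10 = -1/3·-1286/729 + 1·673/486 + 1·-313/162 = 89/2187
a_11 = -1/3·89/2187 + 1·-1286/729 + 1·673/486 = -5155/13122
a_12 = -1/3·-5155/13122 + 1·89/2187 + 1·-1286/729 = -62687/39366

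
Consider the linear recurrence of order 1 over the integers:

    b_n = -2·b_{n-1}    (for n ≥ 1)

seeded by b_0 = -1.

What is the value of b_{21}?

2097152

b_1 = -2·-1 = 2
b_2 = -2·2 = -4
b_3 = -2·-4 = 8
b_4 = -2·8 = -16
b_5 = -2·-16 = 32
b_6 = -2·32 = -64
b_7 = -2·-64 = 128
b_8 = -2·128 = -256
b_9 = -2·-256 = 512
b_10 = -2·512 = -1024
b_11 = -2·-1024 = 2048
b_12 = -2·2048 = -4096
b_13 = -2·-4096 = 8192
b_14 = -2·8192 = -16384
b_15 = -2·-16384 = 32768
b_16 = -2·32768 = -65536
b_17 = -2·-65536 = 131072
b_18 = -2·131072 = -262144
b_19 = -2·-262144 = 524288
b_20 = -2·524288 = -1048576
b_21 = -2·-1048576 = 2097152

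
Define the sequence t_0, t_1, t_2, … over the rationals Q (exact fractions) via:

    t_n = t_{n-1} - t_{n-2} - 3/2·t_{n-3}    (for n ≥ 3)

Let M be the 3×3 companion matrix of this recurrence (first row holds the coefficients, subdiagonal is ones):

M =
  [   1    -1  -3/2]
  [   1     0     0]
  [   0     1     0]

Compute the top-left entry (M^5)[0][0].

-3/2

(M^5)[0][0] is the top entry after applying M 5 times to the unit state (1, 0, 0). Equivalently it is h_{7} for the auxiliary sequence (h_n) obeying the same recurrence with h_2 = 1 and h_i = 0 for 0 ≤ i < 2:
h_3 = 1·1 + -1·0 + -3/2·0 = 1
h_4 = 1·1 + -1·1 + -3/2·0 = 0
h_5 = 1·0 + -1·1 + -3/2·1 = -5/2
h_6 = 1·-5/2 + -1·0 + -3/2·1 = -4
h_7 = 1·-4 + -1·-5/2 + -3/2·0 = -3/2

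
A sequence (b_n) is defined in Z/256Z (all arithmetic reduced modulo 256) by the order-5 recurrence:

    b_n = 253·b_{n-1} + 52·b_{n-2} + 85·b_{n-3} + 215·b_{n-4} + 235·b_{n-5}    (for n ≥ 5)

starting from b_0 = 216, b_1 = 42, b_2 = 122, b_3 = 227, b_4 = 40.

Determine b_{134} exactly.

b_5 = 253·40 + 52·227 + 85·122 + 215·42 + 235·216 = 180
b_6 = 253·180 + 52·40 + 85·227 + 215·122 + 235·42 = 103
b_7 = 253·103 + 52·180 + 85·40 + 215·227 + 235·122 = 70
b_8 = 253·70 + 52·103 + 85·180 + 215·40 + 235·227 = 215
b_9 = 253·215 + 52·70 + 85·103 + 215·180 + 235·40 = 202
b_10 = 253·202 + 52·215 + 85·70 + 215·103 + 235·180 = 73
Continuing the recurrence:
  b_11 = 231;  b_12 = 4;  b_13 = 32;  b_14 = 224;  b_15 = 56;  b_16 = 225
  b_17 = 169;  b_18 = 209;  b_19 = 62;  b_20 = 54;  b_21 = 213;  b_22 = 185
  b_23 = 244;  b_24 = 181;  b_25 = 83;  b_26 = 181;  b_27 = 149;  b_28 = 147
  b_29 = 128;  b_30 = 9;  b_31 = 254;  b_32 = 150;  b_33 = 68;  b_34 = 17
  b_35 = 0;  b_36 = 44;  b_37 = 239;  b_38 = 214;  b_39 = 65;  b_40 = 4
  b_41 = 83;  b_42 = 139;  b_43 = 152;  b_44 = 10;  b_45 = 74;  b_46 = 144
  b_47 = 235;  b_48 = 255;  b_49 = 227;  b_50 = 8;  b_51 = 60;  b_52 = 45
  b_53 = 11;  b_54 = 8;  b_55 = 209;  b_56 = 179;  b_57 = 143;  b_58 = 229
  b_59 = 171;  b_60 = 46;  b_61 = 165;  b_62 = 200;  b_63 = 70;  b_64 = 50
  b_65 = 215;  b_66 = 80;  b_67 = 184;  b_68 = 187;  b_69 = 54;  b_70 = 255
  b_71 = 10;  b_72 = 145;  b_73 = 3;  b_74 = 120;  b_75 = 212;  b_76 = 216
  b_77 = 0;  b_78 = 205;  b_79 = 133;  b_80 = 25;  b_81 = 18;  b_82 = 50
  b_83 = 65;  b_84 = 117;  b_85 = 128;  b_86 = 93;  b_87 = 63;  b_88 = 149
  b_89 = 213;  b_90 = 75;  b_91 = 36;  b_92 = 129;  b_93 = 94;  b_94 = 146
  b_95 = 76;  b_96 = 93;  b_97 = 48;  b_98 = 120;  b_99 = 19;  b_100 = 246
  b_101 = 129;  b_102 = 156;  b_103 = 43;  b_104 = 15;  b_105 = 132;  b_106 = 54
  b_107 = 122;  b_108 = 112;  b_109 = 7;  b_110 = 179;  b_111 = 139;  b_112 = 28
  b_113 = 8;  b_114 = 129;  b_115 = 119;  b_116 = 148;  b_117 = 177;  b_118 = 47
  b_119 = 231;  b_120 = 37;  b_121 = 155;  b_122 = 90;  b_123 = 221;  b_124 = 72
  b_125 = 18;  b_126 = 170;  b_127 = 203;  b_128 = 120;  b_129 = 124;  b_130 = 159
  b_131 = 182;  b_132 = 119
b_133 = 253·119 + 52·182 + 85·159 + 215·124 + 235·120 = 170
b_134 = 253·170 + 52·119 + 85·182 + 215·159 + 235·124 = 249

249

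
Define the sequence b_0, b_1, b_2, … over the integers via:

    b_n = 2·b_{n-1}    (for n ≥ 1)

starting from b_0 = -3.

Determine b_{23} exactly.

-25165824

b_1 = 2·-3 = -6
b_2 = 2·-6 = -12
b_3 = 2·-12 = -24
b_4 = 2·-24 = -48
b_5 = 2·-48 = -96
b_6 = 2·-96 = -192
b_7 = 2·-192 = -384
b_8 = 2·-384 = -768
b_9 = 2·-768 = -1536
b_10 = 2·-1536 = -3072
b_11 = 2·-3072 = -6144
b_12 = 2·-6144 = -12288
b_13 = 2·-12288 = -24576
b_14 = 2·-24576 = -49152
b_15 = 2·-49152 = -98304
b_16 = 2·-98304 = -196608
b_17 = 2·-196608 = -393216
b_18 = 2·-393216 = -786432
b_19 = 2·-786432 = -1572864
b_20 = 2·-1572864 = -3145728
b_21 = 2·-3145728 = -6291456
b_22 = 2·-6291456 = -12582912
b_23 = 2·-12582912 = -25165824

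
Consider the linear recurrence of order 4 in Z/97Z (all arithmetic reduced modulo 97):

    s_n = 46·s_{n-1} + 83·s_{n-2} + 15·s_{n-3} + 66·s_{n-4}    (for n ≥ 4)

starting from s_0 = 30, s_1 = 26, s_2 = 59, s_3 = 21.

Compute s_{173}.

73

s_4 = 46·21 + 83·59 + 15·26 + 66·30 = 85
s_5 = 46·85 + 83·21 + 15·59 + 66·26 = 9
s_6 = 46·9 + 83·85 + 15·21 + 66·59 = 38
s_7 = 46·38 + 83·9 + 15·85 + 66·21 = 15
s_8 = 46·15 + 83·38 + 15·9 + 66·85 = 83
s_9 = 46·83 + 83·15 + 15·38 + 66·9 = 19
Continuing the recurrence:
  s_10 = 20;  s_11 = 76;  s_12 = 55;  s_13 = 13;  s_14 = 57;  s_15 = 36
  s_16 = 27;  s_17 = 26;  s_18 = 76;  s_19 = 93;  s_20 = 51;  s_21 = 20
  s_22 = 21;  s_23 = 23;  s_24 = 65;  s_25 = 35;  s_26 = 6;  s_27 = 48
  s_28 = 52;  s_29 = 46;  s_30 = 79;  s_31 = 51;  s_32 = 27;  s_33 = 93
  s_34 = 82;  s_35 = 33;  s_36 = 55;  s_37 = 27;  s_38 = 74;  s_39 = 15
  s_40 = 3;  s_41 = 7;  s_42 = 54;  s_43 = 26;  s_44 = 64;  s_45 = 69
  s_46 = 24;  s_47 = 1;  s_48 = 22;  s_49 = 92;  s_50 = 91;  s_51 = 93
  s_52 = 16;  s_53 = 81;  s_54 = 39;  s_55 = 54;  s_56 = 38;  s_57 = 36
  s_58 = 46;  s_59 = 23;  s_60 = 67;  s_61 = 6;  s_62 = 3;  s_63 = 55
  s_64 = 16;  s_65 = 19;  s_66 = 24;  s_67 = 52;  s_68 = 2;  s_69 = 8
  s_70 = 85;  s_71 = 82;  s_72 = 21;  s_73 = 69;  s_74 = 20;  s_75 = 55
  s_76 = 15;  s_77 = 21;  s_78 = 88;  s_79 = 43;  s_80 = 14;  s_81 = 32
  s_82 = 66;  s_83 = 10;  s_84 = 67;  s_85 = 30;  s_86 = 1;  s_87 = 30
  s_88 = 30;  s_89 = 45;  s_90 = 32;  s_91 = 71;  s_92 = 41;  s_93 = 74
  s_94 = 90;  s_95 = 63;  s_96 = 22;  s_97 = 59;  s_98 = 76;  s_99 = 77
  s_100 = 62;  s_101 = 18;  s_102 = 20;  s_103 = 84;  s_104 = 89;  s_105 = 41
  s_106 = 19;  s_107 = 1;  s_108 = 61;  s_109 = 60;  s_110 = 71;  s_111 = 12
  s_112 = 22;  s_113 = 49;  s_114 = 22;  s_115 = 90;  s_116 = 5;  s_117 = 12
  s_118 = 83;  s_119 = 62;  s_120 = 66;  s_121 = 34;  s_122 = 64;  s_123 = 81
  s_124 = 33;  s_125 = 96;  s_126 = 81;  s_127 = 75;  s_128 = 17;  s_129 = 8
  s_130 = 5;  s_131 = 85;  s_132 = 38;  s_133 = 94;  s_134 = 62;  s_135 = 53
  s_136 = 56;  s_137 = 44;  s_138 = 16;  s_139 = 93;  s_140 = 68;  s_141 = 23
  s_142 = 35;  s_143 = 7;  s_144 = 9;  s_145 = 31;  s_146 = 29;  s_147 = 42
  s_148 = 63;  s_149 = 38;  s_150 = 15;  s_151 = 92;  s_152 = 20;  s_153 = 37
  s_154 = 9;  s_155 = 60;  s_156 = 47;  s_157 = 19;  s_158 = 61;  s_159 = 27
  s_160 = 89;  s_161 = 65;  s_162 = 64;  s_163 = 10;  s_164 = 11;  s_165 = 87
  s_166 = 74;  s_167 = 4;  s_168 = 15;  s_169 = 17;  s_170 = 84;  s_171 = 41
s_172 = 46·41 + 83·84 + 15·17 + 66·15 = 15
s_173 = 46·15 + 83·41 + 15·84 + 66·17 = 73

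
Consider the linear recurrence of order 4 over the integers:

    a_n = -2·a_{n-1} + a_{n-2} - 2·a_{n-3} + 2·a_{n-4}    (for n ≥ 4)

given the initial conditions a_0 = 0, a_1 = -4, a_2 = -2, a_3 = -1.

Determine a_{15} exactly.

a_4 = -2·-1 + 1·-2 + -2·-4 + 2·0 = 8
a_5 = -2·8 + 1·-1 + -2·-2 + 2·-4 = -21
a_6 = -2·-21 + 1·8 + -2·-1 + 2·-2 = 48
a_7 = -2·48 + 1·-21 + -2·8 + 2·-1 = -135
a_8 = -2·-135 + 1·48 + -2·-21 + 2·8 = 376
a_9 = -2·376 + 1·-135 + -2·48 + 2·-21 = -1025
a_10 = -2·-1025 + 1·376 + -2·-135 + 2·48 = 2792
a_11 = -2·2792 + 1·-1025 + -2·376 + 2·-135 = -7631
a_12 = -2·-7631 + 1·2792 + -2·-1025 + 2·376 = 20856
a_13 = -2·20856 + 1·-7631 + -2·2792 + 2·-1025 = -56977
a_14 = -2·-56977 + 1·20856 + -2·-7631 + 2·2792 = 155656
a_15 = -2·155656 + 1·-56977 + -2·20856 + 2·-7631 = -425263

-425263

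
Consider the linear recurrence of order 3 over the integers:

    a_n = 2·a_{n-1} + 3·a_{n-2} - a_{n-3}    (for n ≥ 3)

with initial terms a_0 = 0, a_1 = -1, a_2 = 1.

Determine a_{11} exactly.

1034

a_3 = 2·1 + 3·-1 + -1·0 = -1
a_4 = 2·-1 + 3·1 + -1·-1 = 2
a_5 = 2·2 + 3·-1 + -1·1 = 0
a_6 = 2·0 + 3·2 + -1·-1 = 7
a_7 = 2·7 + 3·0 + -1·2 = 12
a_8 = 2·12 + 3·7 + -1·0 = 45
a_9 = 2·45 + 3·12 + -1·7 = 119
a_10 = 2·119 + 3·45 + -1·12 = 361
a_11 = 2·361 + 3·119 + -1·45 = 1034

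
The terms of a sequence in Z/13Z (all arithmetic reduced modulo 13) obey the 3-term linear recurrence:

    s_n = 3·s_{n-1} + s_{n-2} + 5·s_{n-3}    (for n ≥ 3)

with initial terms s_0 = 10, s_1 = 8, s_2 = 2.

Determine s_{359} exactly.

s_3 = 3·2 + 1·8 + 5·10 = 12
s_4 = 3·12 + 1·2 + 5·8 = 0
s_5 = 3·0 + 1·12 + 5·2 = 9
s_6 = 3·9 + 1·0 + 5·12 = 9
s_7 = 3·9 + 1·9 + 5·0 = 10
s_8 = 3·10 + 1·9 + 5·9 = 6
Continuing the recurrence:
  s_9 = 8;  s_10 = 2;  s_11 = 5;  s_12 = 5;  s_13 = 4;  s_14 = 3
  s_15 = 12;  s_16 = 7;  s_17 = 9;  s_18 = 3;  s_19 = 1;  s_20 = 12
  s_21 = 0;  s_22 = 4;  s_23 = 7;  s_24 = 12;  s_25 = 11;  s_26 = 2
  s_27 = 12;  s_28 = 2;  s_29 = 2;  s_30 = 3;  s_31 = 8;  s_32 = 11
  s_33 = 4;  s_34 = 11;  s_35 = 1;  s_36 = 8;  s_37 = 2;  s_38 = 6
  s_39 = 8;  s_40 = 1;  s_41 = 2;  s_42 = 8;  s_43 = 5;  s_44 = 7
  s_45 = 1;  s_46 = 9;  s_47 = 11;  s_48 = 8;  s_49 = 2;  s_50 = 4
  s_51 = 2;  s_52 = 7;  s_53 = 4;  s_54 = 3;  s_55 = 9;  s_56 = 11
  s_57 = 5;  s_58 = 6;  s_59 = 0;  s_60 = 5;  s_61 = 6;  s_62 = 10
  s_63 = 9;  s_64 = 2;  s_65 = 0;  s_66 = 8;  s_67 = 8;  s_68 = 6
  s_69 = 1;  s_70 = 10;  s_71 = 9;  s_72 = 3;  s_73 = 3;  s_74 = 5
  s_75 = 7;  s_76 = 2;  s_77 = 12;  s_78 = 8;  s_79 = 7;  s_80 = 11
  s_81 = 2;  s_82 = 0;  s_83 = 5;  s_84 = 12;  s_85 = 2;  s_86 = 4
  s_87 = 9;  s_88 = 2;  s_89 = 9;  s_90 = 9;  s_91 = 7;  s_92 = 10
  s_93 = 4;  s_94 = 5;  s_95 = 4;  s_96 = 11;  s_97 = 10;  s_98 = 9
  s_99 = 1;  s_100 = 10;  s_101 = 11;  s_102 = 9;  s_103 = 10;  s_104 = 3
  s_105 = 12;  s_106 = 11;  s_107 = 8;  s_108 = 4;  s_109 = 10;  s_110 = 9
  s_111 = 5;  s_112 = 9;  s_113 = 12;  s_114 = 5;  s_115 = 7;  s_116 = 8
  s_117 = 4;  s_118 = 3;  s_119 = 1;  s_120 = 0;  s_121 = 3;  s_122 = 1
  s_123 = 6;  s_124 = 8;  s_125 = 9;  s_126 = 0;  s_127 = 10;  s_128 = 10
  s_129 = 1;  s_130 = 11;  s_131 = 6;  s_132 = 8;  s_133 = 7;  s_134 = 7
  s_135 = 3;  s_136 = 12;  s_137 = 9;  s_138 = 2;  s_139 = 10;  s_140 = 12
  s_141 = 4;  s_142 = 9;  s_143 = 0;  s_144 = 3;  s_145 = 2;  s_146 = 9
  s_147 = 5;  s_148 = 8;  s_149 = 9;  s_150 = 8;  s_151 = 8;  s_152 = 12
  s_153 = 6;  s_154 = 5;  s_155 = 3;  s_156 = 5;  s_157 = 4;  s_158 = 6
  s_159 = 8;  s_160 = 11;  s_161 = 6;  s_162 = 4;  s_163 = 8;  s_164 = 6
  s_165 = 7;  s_166 = 2;  s_167 = 4;  s_168 = 10;  s_169 = 5;  s_170 = 6
  s_171 = 8;  s_172 = 3;  s_173 = 8;  s_174 = 2;  s_175 = 3;  s_176 = 12
  s_177 = 10;  s_178 = 5;  s_179 = 7;  s_180 = 11;  s_181 = 0;  s_182 = 7
  s_183 = 11;  s_184 = 1;  s_185 = 10;  s_186 = 8;  s_187 = 0;  s_188 = 6
  s_189 = 6;  s_190 = 11;  s_191 = 4;  s_192 = 1;  s_193 = 10;  s_194 = 12
  s_195 = 12;  s_196 = 7;  s_197 = 2;  s_198 = 8;  s_199 = 9;  s_200 = 6
  s_201 = 2;  s_202 = 5;  s_203 = 8;  s_204 = 0;  s_205 = 7;  s_206 = 9
  s_207 = 8;  s_208 = 3;  s_209 = 10;  s_210 = 8;  s_211 = 10;  s_212 = 10
  s_213 = 2;  s_214 = 1;  s_215 = 3;  s_216 = 7;  s_217 = 3;  s_218 = 5
  s_219 = 1;  s_220 = 10;  s_221 = 4;  s_222 = 1;  s_223 = 5;  s_224 = 10
  s_225 = 1;  s_226 = 12;  s_227 = 9;  s_228 = 5;  s_229 = 6;  s_230 = 3
  s_231 = 1;  s_232 = 10;  s_233 = 7;  s_234 = 10;  s_235 = 9;  s_236 = 7
  s_237 = 2;  s_238 = 6;  s_239 = 3;  s_240 = 12;  s_241 = 4;  s_242 = 0
  s_243 = 12;  s_244 = 4;  s_245 = 11;  s_246 = 6;  s_247 = 10;  s_248 = 0
  s_249 = 1;  s_250 = 1;  s_251 = 4;  s_252 = 5;  s_253 = 11;  s_254 = 6
  s_255 = 2;  s_256 = 2;  s_257 = 12;  s_258 = 9;  s_259 = 10;  s_260 = 8
  s_261 = 1;  s_262 = 9;  s_263 = 3;  s_264 = 10;  s_265 = 0;  s_266 = 12
  s_267 = 8;  s_268 = 10;  s_269 = 7;  s_270 = 6;  s_271 = 10;  s_272 = 6
  s_273 = 6;  s_274 = 9;  s_275 = 11;  s_276 = 7;  s_277 = 12;  s_278 = 7
  s_279 = 3;  s_280 = 11;  s_281 = 6;  s_282 = 5;  s_283 = 11;  s_284 = 3
  s_285 = 6;  s_286 = 11;  s_287 = 2;  s_288 = 8;  s_289 = 3;  s_290 = 1
  s_291 = 7;  s_292 = 11;  s_293 = 6;  s_294 = 12;  s_295 = 6;  s_296 = 8
  s_297 = 12;  s_298 = 9;  s_299 = 1;  s_300 = 7;  s_301 = 2;  s_302 = 5
  s_303 = 0;  s_304 = 2;  s_305 = 5;  s_306 = 4;  s_307 = 1;  s_308 = 6
  s_309 = 0;  s_310 = 11;  s_311 = 11;  s_312 = 5;  s_313 = 3;  s_314 = 4
  s_315 = 1;  s_316 = 9;  s_317 = 9;  s_318 = 2;  s_319 = 8;  s_320 = 6
  s_321 = 10;  s_322 = 11;  s_323 = 8;  s_324 = 7;  s_325 = 6;  s_326 = 0
  s_327 = 2;  s_328 = 10;  s_329 = 6;  s_330 = 12;  s_331 = 1;  s_332 = 6
  s_333 = 1;  s_334 = 1;  s_335 = 8;  s_336 = 4;  s_337 = 12;  s_338 = 2
  s_339 = 12;  s_340 = 7;  s_341 = 4;  s_342 = 1;  s_343 = 3;  s_344 = 4
  s_345 = 7;  s_346 = 1;  s_347 = 4;  s_348 = 9;  s_349 = 10;  s_350 = 7
  s_351 = 11;  s_352 = 12;  s_353 = 4;  s_354 = 1;  s_355 = 2;  s_356 = 1
  s_357 = 10
s_358 = 3·10 + 1·1 + 5·2 = 2
s_359 = 3·2 + 1·10 + 5·1 = 8

8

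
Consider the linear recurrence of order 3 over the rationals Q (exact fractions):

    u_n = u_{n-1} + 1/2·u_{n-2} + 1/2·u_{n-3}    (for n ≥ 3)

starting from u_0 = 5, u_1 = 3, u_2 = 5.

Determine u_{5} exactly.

20

u_3 = 1·5 + 1/2·3 + 1/2·5 = 9
u_4 = 1·9 + 1/2·5 + 1/2·3 = 13
u_5 = 1·13 + 1/2·9 + 1/2·5 = 20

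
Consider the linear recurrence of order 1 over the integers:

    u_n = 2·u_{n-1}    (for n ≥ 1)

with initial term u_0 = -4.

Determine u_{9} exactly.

u_1 = 2·-4 = -8
u_2 = 2·-8 = -16
u_3 = 2·-16 = -32
u_4 = 2·-32 = -64
u_5 = 2·-64 = -128
u_6 = 2·-128 = -256
u_7 = 2·-256 = -512
u_8 = 2·-512 = -1024
u_9 = 2·-1024 = -2048

-2048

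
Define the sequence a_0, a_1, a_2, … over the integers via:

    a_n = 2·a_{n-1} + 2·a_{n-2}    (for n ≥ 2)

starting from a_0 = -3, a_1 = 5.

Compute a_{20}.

a_2 = 2·5 + 2·-3 = 4
a_3 = 2·4 + 2·5 = 18
a_4 = 2·18 + 2·4 = 44
a_5 = 2·44 + 2·18 = 124
a_6 = 2·124 + 2·44 = 336
a_7 = 2·336 + 2·124 = 920
a_8 = 2·920 + 2·336 = 2512
a_9 = 2·2512 + 2·920 = 6864
a_10 = 2·6864 + 2·2512 = 18752
a_11 = 2·18752 + 2·6864 = 51232
a_12 = 2·51232 + 2·18752 = 139968
a_13 = 2·139968 + 2·51232 = 382400
a_14 = 2·382400 + 2·139968 = 1044736
a_15 = 2·1044736 + 2·382400 = 2854272
a_16 = 2·2854272 + 2·1044736 = 7798016
a_17 = 2·7798016 + 2·2854272 = 21304576
a_18 = 2·21304576 + 2·7798016 = 58205184
a_19 = 2·58205184 + 2·21304576 = 159019520
a_20 = 2·159019520 + 2·58205184 = 434449408

434449408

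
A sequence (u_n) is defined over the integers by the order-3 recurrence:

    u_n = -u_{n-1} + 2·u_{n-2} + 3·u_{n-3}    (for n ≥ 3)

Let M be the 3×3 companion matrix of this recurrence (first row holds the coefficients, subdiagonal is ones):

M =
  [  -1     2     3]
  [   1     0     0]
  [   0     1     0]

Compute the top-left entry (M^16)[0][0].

(M^16)[0][0] is the top entry after applying M 16 times to the unit state (1, 0, 0). Equivalently it is h_{18} for the auxiliary sequence (h_n) obeying the same recurrence with h_2 = 1 and h_i = 0 for 0 ≤ i < 2:
h_3 = -1·1 + 2·0 + 3·0 = -1
h_4 = -1·-1 + 2·1 + 3·0 = 3
h_5 = -1·3 + 2·-1 + 3·1 = -2
h_6 = -1·-2 + 2·3 + 3·-1 = 5
h_7 = -1·5 + 2·-2 + 3·3 = 0
h_8 = -1·0 + 2·5 + 3·-2 = 4
h_9 = -1·4 + 2·0 + 3·5 = 11
h_10 = -1·11 + 2·4 + 3·0 = -3
h_11 = -1·-3 + 2·11 + 3·4 = 37
h_12 = -1·37 + 2·-3 + 3·11 = -10
h_13 = -1·-10 + 2·37 + 3·-3 = 75
h_14 = -1·75 + 2·-10 + 3·37 = 16
h_15 = -1·16 + 2·75 + 3·-10 = 104
h_16 = -1·104 + 2·16 + 3·75 = 153
h_17 = -1·153 + 2·104 + 3·16 = 103
h_18 = -1·103 + 2·153 + 3·104 = 515

515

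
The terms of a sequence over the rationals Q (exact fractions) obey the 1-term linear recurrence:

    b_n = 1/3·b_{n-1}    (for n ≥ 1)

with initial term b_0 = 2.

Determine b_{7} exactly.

2/2187

b_1 = 1/3·2 = 2/3
b_2 = 1/3·2/3 = 2/9
b_3 = 1/3·2/9 = 2/27
b_4 = 1/3·2/27 = 2/81
b_5 = 1/3·2/81 = 2/243
b_6 = 1/3·2/243 = 2/729
b_7 = 1/3·2/729 = 2/2187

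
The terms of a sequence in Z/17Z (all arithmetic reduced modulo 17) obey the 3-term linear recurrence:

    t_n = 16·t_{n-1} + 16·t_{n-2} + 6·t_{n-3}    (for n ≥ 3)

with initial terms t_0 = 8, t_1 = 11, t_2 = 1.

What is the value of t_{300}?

0

t_3 = 16·1 + 16·11 + 6·8 = 2
t_4 = 16·2 + 16·1 + 6·11 = 12
t_5 = 16·12 + 16·2 + 6·1 = 9
t_6 = 16·9 + 16·12 + 6·2 = 8
t_7 = 16·8 + 16·9 + 6·12 = 4
t_8 = 16·4 + 16·8 + 6·9 = 8
Continuing the recurrence:
  t_9 = 2;  t_10 = 14;  t_11 = 15;  t_12 = 0;  t_13 = 1;  t_14 = 4
  t_15 = 12;  t_16 = 7;  t_17 = 5;  t_18 = 9;  t_19 = 11;  t_20 = 10
  t_21 = 16;  t_22 = 6;  t_23 = 4;  t_24 = 1;  t_25 = 14;  t_26 = 9
  t_27 = 0;  t_28 = 7;  t_29 = 13;  t_30 = 14;  t_31 = 15;  t_32 = 15
  t_33 = 3;  t_34 = 4;  t_35 = 15;  t_36 = 16;  t_37 = 10;  t_38 = 13
  t_39 = 5;  t_40 = 8;  t_41 = 14;  t_42 = 8;  t_43 = 9;  t_44 = 16
  t_45 = 6;  t_46 = 15;  t_47 = 7;  t_48 = 14;  t_49 = 1;  t_50 = 10
  t_51 = 5;  t_52 = 8;  t_53 = 13;  t_54 = 9;  t_55 = 9;  t_56 = 9
  t_57 = 2;  t_58 = 9;  t_59 = 9;  t_60 = 11;  t_61 = 0;  t_62 = 9
  t_63 = 6;  t_64 = 2;  t_65 = 12;  t_66 = 5;  t_67 = 12;  t_68 = 4
  t_69 = 14;  t_70 = 3;  t_71 = 7;  t_72 = 6;  t_73 = 5;  t_74 = 14
  t_75 = 0;  t_76 = 16;  t_77 = 0;  t_78 = 1;  t_79 = 10;  t_80 = 6
  t_81 = 7;  t_82 = 13;  t_83 = 16;  t_84 = 13;  t_85 = 15;  t_86 = 0
  t_87 = 12;  t_88 = 10;  t_89 = 12;  t_90 = 16;  t_91 = 15;  t_92 = 7
  t_93 = 6;  t_94 = 9;  t_95 = 10;  t_96 = 0;  t_97 = 10;  t_98 = 16
  t_99 = 8;  t_100 = 2;  t_101 = 1;  t_102 = 11;  t_103 = 0;  t_104 = 12
  t_105 = 3;  t_106 = 2;  t_107 = 16;  t_108 = 0;  t_109 = 13;  t_110 = 15
  t_111 = 6;  t_112 = 6;  t_113 = 10;  t_114 = 3;  t_115 = 6;  t_116 = 0
  t_117 = 12;  t_118 = 7;  t_119 = 15;  t_120 = 16;  t_121 = 11;  t_122 = 12
  t_123 = 5;  t_124 = 15;  t_125 = 1;  t_126 = 14;  t_127 = 7;  t_128 = 2
  t_129 = 7;  t_130 = 16;  t_131 = 6;  t_132 = 3;  t_133 = 2;  t_134 = 14
  t_135 = 2;  t_136 = 13;  t_137 = 1;  t_138 = 15;  t_139 = 11;  t_140 = 14
  t_141 = 14;  t_142 = 4;  t_143 = 15;  t_144 = 14;  t_145 = 12;  t_146 = 13
  t_147 = 8;  t_148 = 0;  t_149 = 2;  t_150 = 12;  t_151 = 3;  t_152 = 14
  t_153 = 4;  t_154 = 0;  t_155 = 12;  t_156 = 12;  t_157 = 10;  t_158 = 16
  t_159 = 12;  t_160 = 15;  t_161 = 1;  t_162 = 5;  t_163 = 16;  t_164 = 2
  t_165 = 12;  t_166 = 14;  t_167 = 3;  t_168 = 4;  t_169 = 9;  t_170 = 5
  t_171 = 10;  t_172 = 5;  t_173 = 15;  t_174 = 6;  t_175 = 9;  t_176 = 7
  t_177 = 3;  t_178 = 10;  t_179 = 12;  t_180 = 13;  t_181 = 1;  t_182 = 7
  t_183 = 2;  t_184 = 14;  t_185 = 9;  t_186 = 6;  t_187 = 1;  t_188 = 13
  t_189 = 5;  t_190 = 5;  t_191 = 0;  t_192 = 8;  t_193 = 5;  t_194 = 4
  t_195 = 5;  t_196 = 4;  t_197 = 15;  t_198 = 11;  t_199 = 15;  t_200 = 13
  t_201 = 4;  t_202 = 5;  t_203 = 1;  t_204 = 1;  t_205 = 11;  t_206 = 11
  t_207 = 1;  t_208 = 3;  t_209 = 11;  t_210 = 9;  t_211 = 15;  t_212 = 8
  t_213 = 14;  t_214 = 0;  t_215 = 0;  t_216 = 16;  t_217 = 1;  t_218 = 0
  t_219 = 10;  t_220 = 13;  t_221 = 11;  t_222 = 2;  t_223 = 14;  t_224 = 16
  t_225 = 16;  t_226 = 1;  t_227 = 11;  t_228 = 16;  t_229 = 13;  t_230 = 3
  t_231 = 12;  t_232 = 12;  t_233 = 11;  t_234 = 15;  t_235 = 12;  t_236 = 5
  t_237 = 5;  t_238 = 11;  t_239 = 14;  t_240 = 5;  t_241 = 13;  t_242 = 15
  t_243 = 2;  t_244 = 10;  t_245 = 10;  t_246 = 9;  t_247 = 7;  t_248 = 10
  t_249 = 3;  t_250 = 12;  t_251 = 11;  t_252 = 12;  t_253 = 15;  t_254 = 5
  t_255 = 1;  t_256 = 16;  t_257 = 13;  t_258 = 11;  t_259 = 4;  t_260 = 12
  t_261 = 16;  t_262 = 13;  t_263 = 9;  t_264 = 6;  t_265 = 12;  t_266 = 2
  t_267 = 5;  t_268 = 14;  t_269 = 10;  t_270 = 6;  t_271 = 0;  t_272 = 3
  t_273 = 16;  t_274 = 15;  t_275 = 4;  t_276 = 9;  t_277 = 9;  t_278 = 6
  t_279 = 5;  t_280 = 9;  t_281 = 5;  t_282 = 16;  t_283 = 16;  t_284 = 15
  t_285 = 14;  t_286 = 16;  t_287 = 9;  t_288 = 8;  t_289 = 11;  t_290 = 1
  t_291 = 2;  t_292 = 12;  t_293 = 9;  t_294 = 8;  t_295 = 4;  t_296 = 8
  t_297 = 2;  t_298 = 14
t_299 = 16·14 + 16·2 + 6·8 = 15
t_300 = 16·15 + 16·14 + 6·2 = 0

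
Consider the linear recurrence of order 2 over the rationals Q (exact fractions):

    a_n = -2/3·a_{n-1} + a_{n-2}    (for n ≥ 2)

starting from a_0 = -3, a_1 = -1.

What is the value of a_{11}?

a_2 = -2/3·-1 + 1·-3 = -7/3
a_3 = -2/3·-7/3 + 1·-1 = 5/9
a_4 = -2/3·5/9 + 1·-7/3 = -73/27
a_5 = -2/3·-73/27 + 1·5/9 = 191/81
a_6 = -2/3·191/81 + 1·-73/27 = -1039/243
a_7 = -2/3·-1039/243 + 1·191/81 = 3797/729
a_8 = -2/3·3797/729 + 1·-1039/243 = -16945/2187
a_9 = -2/3·-16945/2187 + 1·3797/729 = 68063/6561
a_10 = -2/3·68063/6561 + 1·-16945/2187 = -288631/19683
a_11 = -2/3·-288631/19683 + 1·68063/6561 = 1189829/59049

1189829/59049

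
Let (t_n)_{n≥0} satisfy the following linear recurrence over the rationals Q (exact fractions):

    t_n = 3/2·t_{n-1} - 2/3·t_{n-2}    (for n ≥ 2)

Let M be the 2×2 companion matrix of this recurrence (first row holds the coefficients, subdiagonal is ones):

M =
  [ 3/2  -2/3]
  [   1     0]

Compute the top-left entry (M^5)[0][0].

(M^5)[0][0] is the top entry after applying M 5 times to the unit state (1, 0). Equivalently it is h_{6} for the auxiliary sequence (h_n) obeying the same recurrence with h_1 = 1 and h_i = 0 for 0 ≤ i < 1:
h_2 = 3/2·1 + -2/3·0 = 3/2
h_3 = 3/2·3/2 + -2/3·1 = 19/12
h_4 = 3/2·19/12 + -2/3·3/2 = 11/8
h_5 = 3/2·11/8 + -2/3·19/12 = 145/144
h_6 = 3/2·145/144 + -2/3·11/8 = 19/32

19/32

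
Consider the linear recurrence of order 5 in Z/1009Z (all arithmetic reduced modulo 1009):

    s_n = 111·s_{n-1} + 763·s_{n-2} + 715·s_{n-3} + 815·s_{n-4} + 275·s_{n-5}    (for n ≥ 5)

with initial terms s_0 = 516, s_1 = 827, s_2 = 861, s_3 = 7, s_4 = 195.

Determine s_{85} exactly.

769

s_5 = 111·195 + 763·7 + 715·861 + 815·827 + 275·516 = 501
s_6 = 111·501 + 763·195 + 715·7 + 815·861 + 275·827 = 389
s_7 = 111·389 + 763·501 + 715·195 + 815·7 + 275·861 = 147
s_8 = 111·147 + 763·389 + 715·501 + 815·195 + 275·7 = 773
s_9 = 111·773 + 763·147 + 715·389 + 815·501 + 275·195 = 678
s_10 = 111·678 + 763·773 + 715·147 + 815·389 + 275·501 = 46
Continuing the recurrence:
  s_11 = 285;  s_12 = 24;  s_13 = 73;  s_14 = 80;  s_15 = 757;  s_16 = 569
  s_17 = 232;  s_18 = 745;  s_19 = 864;  s_20 = 737;  s_21 = 833;  s_22 = 195
  s_23 = 548;  s_24 = 811;  s_25 = 505;  s_26 = 699;  s_27 = 253;  s_28 = 698
  s_29 = 374;  s_30 = 493;  s_31 = 541;  s_32 = 95;  s_33 = 234;  s_34 = 90
  s_35 = 522;  s_36 = 487;  s_37 = 994;  s_38 = 998;  s_39 = 717;  s_40 = 569
  s_41 = 612;  s_42 = 716;  s_43 = 917;  s_44 = 6;  s_45 = 882;  s_46 = 511
  s_47 = 265;  s_48 = 348;  s_49 = 842;  s_50 = 712;  s_51 = 972;  s_52 = 318
  s_53 = 503;  s_54 = 176;  s_55 = 239;  s_56 = 599;  s_57 = 305;  s_58 = 127
  s_59 = 92;  s_60 = 259;  s_61 = 677;  s_62 = 235;  s_63 = 256;  s_64 = 890
  s_65 = 448;  s_66 = 36;  s_67 = 239;  s_68 = 636;  s_69 = 643;  s_70 = 218
  s_71 = 765;  s_72 = 512;  s_73 = 4;  s_74 = 41;  s_75 = 685;  s_76 = 254
  s_77 = 771;  s_78 = 509;  s_79 = 485;  s_80 = 468;  s_81 = 923;  s_82 = 392
  s_83 = 204
s_84 = 111·204 + 763·392 + 715·923 + 815·468 + 275·485 = 133
s_85 = 111·133 + 763·204 + 715·392 + 815·923 + 275·468 = 769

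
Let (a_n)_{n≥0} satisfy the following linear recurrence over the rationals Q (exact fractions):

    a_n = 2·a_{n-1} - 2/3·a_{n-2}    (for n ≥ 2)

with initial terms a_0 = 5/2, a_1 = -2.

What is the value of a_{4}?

-146/9

a_2 = 2·-2 + -2/3·5/2 = -17/3
a_3 = 2·-17/3 + -2/3·-2 = -10
a_4 = 2·-10 + -2/3·-17/3 = -146/9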